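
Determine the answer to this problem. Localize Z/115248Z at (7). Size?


7-primary part: 115248=7^4*48
Size=7^4=2401


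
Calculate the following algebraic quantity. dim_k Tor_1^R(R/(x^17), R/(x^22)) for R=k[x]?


Tor_1(R/I,R/J)=(I cap J)/IJ=(x^22)/(x^39)
dim=39-22=min(17,22)=17


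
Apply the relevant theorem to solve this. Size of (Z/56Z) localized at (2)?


2-primary part: 56=2^3*7
Size=2^3=8


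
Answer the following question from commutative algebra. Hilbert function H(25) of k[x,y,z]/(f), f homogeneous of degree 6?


C(27,2)-C(21,2)=351-210=141


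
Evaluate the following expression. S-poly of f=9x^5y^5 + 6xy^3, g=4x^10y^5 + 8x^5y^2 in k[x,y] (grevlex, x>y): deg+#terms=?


LT(f)=9x^5y^5, LT(g)=4x^10y^5
lcm(LM)=x^10y^5
S(f,g) (scaled by 36 to clear denominators) = 4x^5*f - 9*g = 24x^6y^3 - 72x^5y^2
2 terms, deg 9.
9+2=11


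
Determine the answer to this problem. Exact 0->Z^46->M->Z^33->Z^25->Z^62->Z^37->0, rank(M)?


Alt sum=0:
(-1)^0*46 + (-1)^1*? + (-1)^2*33 + (-1)^3*25 + (-1)^4*62 + (-1)^5*37=0
rank(M)=79


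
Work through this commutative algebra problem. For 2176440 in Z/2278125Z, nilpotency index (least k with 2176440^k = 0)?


2176440^k mod 2278125:
k=1: 2176440
k=2: 1707975
k=3: 1977750
k=4: 810000
k=5: 759375
k=6: 0
First zero at k = 6


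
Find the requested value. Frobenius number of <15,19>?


gcd(15,19)=1 => F=ab-a-b=15*19-15-19=285-34=251


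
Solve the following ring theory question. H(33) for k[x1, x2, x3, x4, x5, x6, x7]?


C(d+n-1,n-1)=C(39,6)=3262623


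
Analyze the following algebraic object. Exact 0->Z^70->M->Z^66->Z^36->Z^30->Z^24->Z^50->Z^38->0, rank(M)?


Alt sum=0:
(-1)^0*70 + (-1)^1*? + (-1)^2*66 + (-1)^3*36 + (-1)^4*30 + (-1)^5*24 + (-1)^6*50 + (-1)^7*38=0
rank(M)=118


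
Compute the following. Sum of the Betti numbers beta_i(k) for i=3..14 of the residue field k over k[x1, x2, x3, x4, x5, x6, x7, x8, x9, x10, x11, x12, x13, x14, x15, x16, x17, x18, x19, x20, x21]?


Koszul resolution: beta_i(k)=C(n,i), n=21
C(21,3)=1330, C(21,4)=5985, C(21,5)=20349, C(21,6)=54264, C(21,7)=116280, C(21,8)=203490, C(21,9)=293930, C(21,10)=352716, C(21,11)=352716, C(21,12)=293930, C(21,13)=203490, C(21,14)=116280
Sum=2014760


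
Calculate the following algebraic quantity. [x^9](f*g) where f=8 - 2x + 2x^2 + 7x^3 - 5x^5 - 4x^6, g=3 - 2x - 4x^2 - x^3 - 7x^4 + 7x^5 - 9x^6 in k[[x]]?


[x^9] = sum a_i*b_j, i+j=9
  7*-9=-63
  -5*-7=35
  -4*-1=4
Sum=-24


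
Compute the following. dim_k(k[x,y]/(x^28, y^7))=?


Basis: x^i*y^j, i<28, j<7
28*7=196


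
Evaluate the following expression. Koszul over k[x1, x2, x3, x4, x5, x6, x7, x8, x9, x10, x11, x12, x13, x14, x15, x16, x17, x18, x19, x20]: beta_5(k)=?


C(n,i)=C(20,5)=15504


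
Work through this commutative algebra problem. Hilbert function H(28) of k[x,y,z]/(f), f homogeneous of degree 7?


C(30,2)-C(23,2)=435-253=182


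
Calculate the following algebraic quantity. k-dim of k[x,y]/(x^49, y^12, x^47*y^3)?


k[x,y]/I, I = (x^49, y^12, x^47*y^3)
Rect: 49x12=588. Corner: (49-47)x(12-3)=18.
dim = 588-18 = 570


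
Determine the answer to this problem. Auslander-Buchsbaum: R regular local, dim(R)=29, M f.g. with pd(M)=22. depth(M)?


pd+depth=depth(R)=29
depth=29-22=7


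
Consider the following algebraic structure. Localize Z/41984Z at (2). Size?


2-primary part: 41984=2^10*41
Size=2^10=1024


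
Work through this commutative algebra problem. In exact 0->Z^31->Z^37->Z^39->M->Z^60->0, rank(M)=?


Alt sum=0:
(-1)^0*31 + (-1)^1*37 + (-1)^2*39 + (-1)^3*? + (-1)^4*60=0
rank(M)=93


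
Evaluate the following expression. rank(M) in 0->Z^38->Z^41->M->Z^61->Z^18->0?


Alt sum=0:
(-1)^0*38 + (-1)^1*41 + (-1)^2*? + (-1)^3*61 + (-1)^4*18=0
rank(M)=46


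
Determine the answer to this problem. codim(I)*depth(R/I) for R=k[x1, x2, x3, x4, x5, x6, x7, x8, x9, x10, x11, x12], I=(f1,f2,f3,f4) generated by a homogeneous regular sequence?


codim=4, depth=dim(R/I)=12-4=8
Product=4*8=32


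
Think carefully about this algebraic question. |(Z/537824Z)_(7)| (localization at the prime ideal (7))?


7-primary part: 537824=7^5*32
Size=7^5=16807


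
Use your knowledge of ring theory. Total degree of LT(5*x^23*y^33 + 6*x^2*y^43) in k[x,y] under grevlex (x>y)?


LT: 5*x^23*y^33
deg_x=23, deg_y=33
Total=23+33=56


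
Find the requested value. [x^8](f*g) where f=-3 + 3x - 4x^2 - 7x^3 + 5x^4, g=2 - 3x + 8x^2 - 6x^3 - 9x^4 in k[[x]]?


[x^8] = sum a_i*b_j, i+j=8
  5*-9=-45
Sum=-45


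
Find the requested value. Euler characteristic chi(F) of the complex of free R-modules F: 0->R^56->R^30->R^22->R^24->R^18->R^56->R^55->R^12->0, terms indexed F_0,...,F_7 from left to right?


chi = sum (-1)^i * rank:
(-1)^0*56=56
(-1)^1*30=-30
(-1)^2*22=22
(-1)^3*24=-24
(-1)^4*18=18
(-1)^5*56=-56
(-1)^6*55=55
(-1)^7*12=-12
chi=29


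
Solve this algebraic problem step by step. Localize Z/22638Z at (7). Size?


7-primary part: 22638=7^3*66
Size=7^3=343


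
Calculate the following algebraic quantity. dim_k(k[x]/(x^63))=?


Basis: 1,x,...,x^62
dim=63


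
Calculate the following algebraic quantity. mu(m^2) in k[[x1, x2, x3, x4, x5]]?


C(n+d-1,d)=C(6,2)=15


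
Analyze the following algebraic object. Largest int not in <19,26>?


gcd(19,26)=1 => F=ab-a-b=19*26-19-26=494-45=449


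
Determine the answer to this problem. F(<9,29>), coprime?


gcd(9,29)=1 => F=ab-a-b=9*29-9-29=261-38=223


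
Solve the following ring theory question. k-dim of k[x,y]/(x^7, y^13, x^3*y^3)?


k[x,y]/I, I = (x^7, y^13, x^3*y^3)
Rect: 7x13=91. Corner: (7-3)x(13-3)=40.
dim = 91-40 = 51


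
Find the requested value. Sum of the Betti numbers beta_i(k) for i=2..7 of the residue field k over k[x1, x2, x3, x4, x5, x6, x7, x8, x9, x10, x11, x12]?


Koszul resolution: beta_i(k)=C(n,i), n=12
C(12,2)=66, C(12,3)=220, C(12,4)=495, C(12,5)=792, C(12,6)=924, C(12,7)=792
Sum=3289


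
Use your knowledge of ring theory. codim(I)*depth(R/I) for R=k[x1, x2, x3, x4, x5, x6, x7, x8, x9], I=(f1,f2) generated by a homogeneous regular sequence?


codim=2, depth=dim(R/I)=9-2=7
Product=2*7=14


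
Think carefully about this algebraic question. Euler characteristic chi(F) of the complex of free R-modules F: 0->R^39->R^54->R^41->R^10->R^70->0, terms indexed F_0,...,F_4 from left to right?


chi = sum (-1)^i * rank:
(-1)^0*39=39
(-1)^1*54=-54
(-1)^2*41=41
(-1)^3*10=-10
(-1)^4*70=70
chi=86


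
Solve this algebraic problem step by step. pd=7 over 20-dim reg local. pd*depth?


pd+depth=20
depth=20-7=13
pd*depth=7*13=91


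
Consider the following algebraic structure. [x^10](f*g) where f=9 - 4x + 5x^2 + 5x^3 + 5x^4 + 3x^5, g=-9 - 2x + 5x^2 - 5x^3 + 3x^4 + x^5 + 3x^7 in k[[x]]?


[x^10] = sum a_i*b_j, i+j=10
  5*3=15
  3*1=3
Sum=18


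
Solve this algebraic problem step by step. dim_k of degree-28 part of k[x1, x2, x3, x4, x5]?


C(d+n-1,n-1)=C(32,4)=35960


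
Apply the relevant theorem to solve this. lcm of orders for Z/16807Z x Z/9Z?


Exponent = lcm of the cyclic orders; pairwise coprime => product.
7^5*3^2=16807*9=151263


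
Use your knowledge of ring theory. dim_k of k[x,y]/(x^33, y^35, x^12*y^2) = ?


k[x,y]/I, I = (x^33, y^35, x^12*y^2)
Rect: 33x35=1155. Corner: (33-12)x(35-2)=693.
dim = 1155-693 = 462


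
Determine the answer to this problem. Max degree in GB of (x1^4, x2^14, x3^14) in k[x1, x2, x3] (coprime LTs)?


Pure powers, coprime LTs => already GB.
Degrees: 4, 14, 14
Max=14


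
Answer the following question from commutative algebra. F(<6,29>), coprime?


gcd(6,29)=1 => F=ab-a-b=6*29-6-29=174-35=139


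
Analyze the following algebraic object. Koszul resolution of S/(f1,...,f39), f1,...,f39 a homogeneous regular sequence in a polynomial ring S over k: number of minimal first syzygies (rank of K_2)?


Regular sequence => Koszul complex is the minimal free resolution.
Syz_1 minimally generated by Koszul relations f_i*e_j - f_j*e_i (i<j): mu(Syz_1) = beta_2 = C(m,2) = m(m-1)/2
m=39
39*38/2 = 741


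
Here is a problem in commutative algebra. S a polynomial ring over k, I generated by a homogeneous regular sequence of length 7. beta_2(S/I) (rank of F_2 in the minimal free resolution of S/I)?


Regular sequence => Koszul complex is the minimal free resolution.
Syz_1 minimally generated by Koszul relations f_i*e_j - f_j*e_i (i<j): mu(Syz_1) = beta_2 = C(m,2) = m(m-1)/2
m=7
7*6/2 = 21


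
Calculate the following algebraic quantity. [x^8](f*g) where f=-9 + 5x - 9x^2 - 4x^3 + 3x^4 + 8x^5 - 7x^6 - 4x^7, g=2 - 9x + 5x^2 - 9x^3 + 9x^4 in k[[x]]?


[x^8] = sum a_i*b_j, i+j=8
  3*9=27
  8*-9=-72
  -7*5=-35
  -4*-9=36
Sum=-44


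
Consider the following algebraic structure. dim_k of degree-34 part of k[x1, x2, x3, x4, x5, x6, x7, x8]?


C(d+n-1,n-1)=C(41,7)=22481940


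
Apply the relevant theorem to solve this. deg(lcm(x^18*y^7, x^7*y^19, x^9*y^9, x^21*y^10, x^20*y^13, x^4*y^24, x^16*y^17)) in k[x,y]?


lcm = componentwise max:
x: max(18,7,9,21,20,4,16)=21
y: max(7,19,9,10,13,24,17)=24
Total=21+24=45


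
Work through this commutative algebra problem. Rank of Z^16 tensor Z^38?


rank(M(x)N) = rank(M)*rank(N)
16*38 = 608


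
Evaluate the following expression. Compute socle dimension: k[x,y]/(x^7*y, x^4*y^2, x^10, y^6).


Socle = ann(m) = span of standard monomials u with x*u, y*u in I (staircase corners).
Minimal generators: x^10, x^7*y, x^4*y^2, y^6
Corners: x^3y^5, x^6y, x^9
Socle dim=3


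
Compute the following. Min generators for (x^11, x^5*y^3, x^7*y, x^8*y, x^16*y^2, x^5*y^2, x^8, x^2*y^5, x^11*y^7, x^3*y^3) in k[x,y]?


Remove redundant (divisible by others).
x^16*y^2 redundant.
x^11 redundant.
x^11*y^7 redundant.
x^8*y redundant.
x^5*y^3 redundant.
Min: x^8, x^7*y, x^5*y^2, x^3*y^3, x^2*y^5
Count=5


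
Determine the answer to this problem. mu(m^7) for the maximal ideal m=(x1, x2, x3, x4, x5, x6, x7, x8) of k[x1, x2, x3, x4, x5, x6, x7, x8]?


Graded Nakayama: mu(m^d) = dim_k (m^d/m^(d+1)) = #degree-7 monomials in 8 vars
C(n+d-1,d)=C(14,7)=3432


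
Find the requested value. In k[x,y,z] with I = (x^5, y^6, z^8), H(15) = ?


Need i<5, j<6, k<8 with i+j+k=15.
For each i, j ranges over max(0,15-i-7)..min(5,15-i):
  i=0: j in [8,5] -> 0
  i=1: j in [7,5] -> 0
  i=2: j in [6,5] -> 0
  i=3: j in [5,5] -> 1
  i=4: j in [4,5] -> 2
H(15) = 0+0+0+1+2 = 3


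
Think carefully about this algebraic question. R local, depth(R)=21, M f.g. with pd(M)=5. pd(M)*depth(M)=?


pd+depth=21
depth=21-5=16
pd*depth=5*16=80


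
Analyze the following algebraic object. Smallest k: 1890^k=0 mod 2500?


1890^k mod 2500:
k=1: 1890
k=2: 2100
k=3: 1500
k=4: 0
First zero at k = 4


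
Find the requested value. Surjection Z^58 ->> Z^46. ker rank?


rank(ker) = 58-46 = 12


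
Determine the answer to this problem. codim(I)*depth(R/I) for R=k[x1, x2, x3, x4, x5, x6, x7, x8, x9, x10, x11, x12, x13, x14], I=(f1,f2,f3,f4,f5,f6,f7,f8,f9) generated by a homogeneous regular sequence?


codim=9, depth=dim(R/I)=14-9=5
Product=9*5=45


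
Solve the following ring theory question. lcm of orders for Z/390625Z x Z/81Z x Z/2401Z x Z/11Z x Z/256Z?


Exponent = lcm of the cyclic orders; pairwise coprime => product.
5^8*3^4*7^4*11^1*2^8=390625*81*2401*11*256=213929100000000


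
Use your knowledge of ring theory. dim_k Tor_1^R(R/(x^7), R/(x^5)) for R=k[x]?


Tor_1(R/I,R/J)=(I cap J)/IJ=(x^7)/(x^12)
dim=12-7=min(7,5)=5


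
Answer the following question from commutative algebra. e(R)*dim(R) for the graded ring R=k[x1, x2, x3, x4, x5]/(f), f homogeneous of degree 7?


e(R)=deg(f)=7, dim(R)=5-1=4
e*dim=7*4=28


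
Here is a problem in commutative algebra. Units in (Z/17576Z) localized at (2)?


Local ring = Z/8Z.
phi(8) = 2^2*(2-1) = 4


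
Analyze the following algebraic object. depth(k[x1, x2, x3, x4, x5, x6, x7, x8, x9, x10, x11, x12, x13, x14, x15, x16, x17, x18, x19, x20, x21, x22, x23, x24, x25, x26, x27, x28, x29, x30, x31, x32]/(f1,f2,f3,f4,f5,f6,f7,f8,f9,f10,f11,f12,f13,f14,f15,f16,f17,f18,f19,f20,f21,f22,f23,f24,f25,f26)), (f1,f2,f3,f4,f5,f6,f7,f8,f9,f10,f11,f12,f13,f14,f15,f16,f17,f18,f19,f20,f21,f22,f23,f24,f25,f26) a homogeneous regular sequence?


depth(R)=32
depth(R/I)=32-26=6


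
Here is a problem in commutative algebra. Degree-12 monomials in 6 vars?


C(d+n-1,n-1)=C(17,5)=6188


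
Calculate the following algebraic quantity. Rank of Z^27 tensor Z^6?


rank(M(x)N) = rank(M)*rank(N)
27*6 = 162


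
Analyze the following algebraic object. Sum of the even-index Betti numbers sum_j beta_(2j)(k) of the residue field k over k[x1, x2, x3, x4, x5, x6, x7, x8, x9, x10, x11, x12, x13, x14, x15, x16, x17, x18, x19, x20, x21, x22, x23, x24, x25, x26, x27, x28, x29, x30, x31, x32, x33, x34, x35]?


Koszul resolution: beta_i(k)=C(n,i), n=35
sum_even C(35,i) = 2^(n-1) = 2^34 = 17179869184


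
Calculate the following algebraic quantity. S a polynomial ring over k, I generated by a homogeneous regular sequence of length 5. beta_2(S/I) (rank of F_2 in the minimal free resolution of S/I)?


Regular sequence => Koszul complex is the minimal free resolution.
Syz_1 minimally generated by Koszul relations f_i*e_j - f_j*e_i (i<j): mu(Syz_1) = beta_2 = C(m,2) = m(m-1)/2
m=5
5*4/2 = 10


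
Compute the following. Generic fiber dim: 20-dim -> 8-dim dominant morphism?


dim(fiber)=dim(X)-dim(Y)=20-8=12


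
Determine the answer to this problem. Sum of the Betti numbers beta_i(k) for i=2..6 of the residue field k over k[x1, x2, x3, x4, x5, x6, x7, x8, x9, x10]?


Koszul resolution: beta_i(k)=C(n,i), n=10
C(10,2)=45, C(10,3)=120, C(10,4)=210, C(10,5)=252, C(10,6)=210
Sum=837


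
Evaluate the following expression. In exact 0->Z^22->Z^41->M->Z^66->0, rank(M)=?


Alt sum=0:
(-1)^0*22 + (-1)^1*41 + (-1)^2*? + (-1)^3*66=0
rank(M)=85


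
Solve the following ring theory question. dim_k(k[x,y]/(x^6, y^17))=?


Basis: x^i*y^j, i<6, j<17
6*17=102


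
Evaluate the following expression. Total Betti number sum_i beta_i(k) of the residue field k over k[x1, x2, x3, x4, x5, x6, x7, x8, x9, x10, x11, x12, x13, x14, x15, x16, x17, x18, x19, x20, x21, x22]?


Koszul resolution: beta_i(k)=C(n,i), n=22
sum_i C(22,i) = 2^22 = 4194304


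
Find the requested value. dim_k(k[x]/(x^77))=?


Basis: 1,x,...,x^76
dim=77


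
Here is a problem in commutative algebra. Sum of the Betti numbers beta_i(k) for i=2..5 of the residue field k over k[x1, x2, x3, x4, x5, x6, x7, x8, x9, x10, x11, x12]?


Koszul resolution: beta_i(k)=C(n,i), n=12
C(12,2)=66, C(12,3)=220, C(12,4)=495, C(12,5)=792
Sum=1573


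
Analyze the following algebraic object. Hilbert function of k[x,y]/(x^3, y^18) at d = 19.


k[x,y], I = (x^3, y^18), d = 19
Need i < 3 and d-i < 18.
Range: 2 <= i <= 2.
H(19) = 1


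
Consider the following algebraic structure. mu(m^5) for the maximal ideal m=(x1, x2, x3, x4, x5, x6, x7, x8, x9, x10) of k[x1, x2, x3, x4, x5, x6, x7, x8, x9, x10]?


Graded Nakayama: mu(m^d) = dim_k (m^d/m^(d+1)) = #degree-5 monomials in 10 vars
C(n+d-1,d)=C(14,5)=2002


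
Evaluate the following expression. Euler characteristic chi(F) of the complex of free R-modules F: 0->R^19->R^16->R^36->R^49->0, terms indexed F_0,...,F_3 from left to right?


chi = sum (-1)^i * rank:
(-1)^0*19=19
(-1)^1*16=-16
(-1)^2*36=36
(-1)^3*49=-49
chi=-10


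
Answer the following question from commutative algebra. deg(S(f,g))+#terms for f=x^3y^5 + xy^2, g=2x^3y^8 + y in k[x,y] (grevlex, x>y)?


LT(f)=x^3y^5, LT(g)=2x^3y^8
lcm(LM)=x^3y^8
S(f,g) (scaled by 2 to clear denominators) = 2y^3*f - 1*g = 2xy^5 - y
2 terms, deg 6.
6+2=8


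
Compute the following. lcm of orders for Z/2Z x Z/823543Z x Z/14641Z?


Exponent = lcm of the cyclic orders; pairwise coprime => product.
2^1*7^7*11^4=2*823543*14641=24114986126


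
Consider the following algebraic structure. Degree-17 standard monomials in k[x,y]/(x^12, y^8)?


k[x,y], I = (x^12, y^8), d = 17
Need i < 12 and d-i < 8.
Range: 10 <= i <= 11.
H(17) = 2


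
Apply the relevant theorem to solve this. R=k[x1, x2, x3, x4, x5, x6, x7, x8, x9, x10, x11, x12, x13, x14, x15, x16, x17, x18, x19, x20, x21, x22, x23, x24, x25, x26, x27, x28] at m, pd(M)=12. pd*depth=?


pd+depth=28
depth=28-12=16
pd*depth=12*16=192


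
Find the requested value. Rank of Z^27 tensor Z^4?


rank(M(x)N) = rank(M)*rank(N)
27*4 = 108


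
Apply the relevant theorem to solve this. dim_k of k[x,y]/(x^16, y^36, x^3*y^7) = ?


k[x,y]/I, I = (x^16, y^36, x^3*y^7)
Rect: 16x36=576. Corner: (16-3)x(36-7)=377.
dim = 576-377 = 199


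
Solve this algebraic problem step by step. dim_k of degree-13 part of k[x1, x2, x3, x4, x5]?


C(d+n-1,n-1)=C(17,4)=2380


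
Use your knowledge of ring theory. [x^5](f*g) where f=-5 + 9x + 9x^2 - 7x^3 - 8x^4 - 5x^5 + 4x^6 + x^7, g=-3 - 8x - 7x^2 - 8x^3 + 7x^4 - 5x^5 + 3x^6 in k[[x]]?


[x^5] = sum a_i*b_j, i+j=5
  -5*-5=25
  9*7=63
  9*-8=-72
  -7*-7=49
  -8*-8=64
  -5*-3=15
Sum=144


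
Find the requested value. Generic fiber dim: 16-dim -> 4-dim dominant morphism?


dim(fiber)=dim(X)-dim(Y)=16-4=12


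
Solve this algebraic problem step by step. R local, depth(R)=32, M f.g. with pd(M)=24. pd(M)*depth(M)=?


pd+depth=32
depth=32-24=8
pd*depth=24*8=192


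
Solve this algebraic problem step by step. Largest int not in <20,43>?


gcd(20,43)=1 => F=ab-a-b=20*43-20-43=860-63=797


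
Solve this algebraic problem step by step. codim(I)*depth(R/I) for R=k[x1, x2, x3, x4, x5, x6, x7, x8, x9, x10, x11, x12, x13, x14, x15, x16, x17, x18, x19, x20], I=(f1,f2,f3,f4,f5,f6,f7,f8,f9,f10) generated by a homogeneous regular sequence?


codim=10, depth=dim(R/I)=20-10=10
Product=10*10=100


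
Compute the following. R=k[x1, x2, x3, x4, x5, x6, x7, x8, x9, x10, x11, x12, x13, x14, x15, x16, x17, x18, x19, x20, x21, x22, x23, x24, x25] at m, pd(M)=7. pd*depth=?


pd+depth=25
depth=25-7=18
pd*depth=7*18=126


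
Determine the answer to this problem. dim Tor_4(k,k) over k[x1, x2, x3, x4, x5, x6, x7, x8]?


Koszul: C(n,i)=C(8,4)=70


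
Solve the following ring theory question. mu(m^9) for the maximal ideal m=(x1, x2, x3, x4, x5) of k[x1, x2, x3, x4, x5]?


Graded Nakayama: mu(m^d) = dim_k (m^d/m^(d+1)) = #degree-9 monomials in 5 vars
C(n+d-1,d)=C(13,9)=715


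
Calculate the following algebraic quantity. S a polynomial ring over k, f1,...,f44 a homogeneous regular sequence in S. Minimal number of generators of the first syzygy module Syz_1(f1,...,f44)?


Regular sequence => Koszul complex is the minimal free resolution.
Syz_1 minimally generated by Koszul relations f_i*e_j - f_j*e_i (i<j): mu(Syz_1) = beta_2 = C(m,2) = m(m-1)/2
m=44
44*43/2 = 946


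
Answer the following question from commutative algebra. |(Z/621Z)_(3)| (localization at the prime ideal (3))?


3-primary part: 621=3^3*23
Size=3^3=27


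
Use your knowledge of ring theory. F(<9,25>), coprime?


gcd(9,25)=1 => F=ab-a-b=9*25-9-25=225-34=191


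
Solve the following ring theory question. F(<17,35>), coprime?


gcd(17,35)=1 => F=ab-a-b=17*35-17-35=595-52=543


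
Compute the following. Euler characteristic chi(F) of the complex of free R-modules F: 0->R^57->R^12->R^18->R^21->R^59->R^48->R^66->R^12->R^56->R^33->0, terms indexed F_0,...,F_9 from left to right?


chi = sum (-1)^i * rank:
(-1)^0*57=57
(-1)^1*12=-12
(-1)^2*18=18
(-1)^3*21=-21
(-1)^4*59=59
(-1)^5*48=-48
(-1)^6*66=66
(-1)^7*12=-12
(-1)^8*56=56
(-1)^9*33=-33
chi=130


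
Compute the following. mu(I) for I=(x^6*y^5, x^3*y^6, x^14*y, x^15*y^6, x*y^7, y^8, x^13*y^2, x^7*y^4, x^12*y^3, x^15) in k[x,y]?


Remove redundant (divisible by others).
x^15*y^6 redundant.
Min: x^15, x^14*y, x^13*y^2, x^12*y^3, x^7*y^4, x^6*y^5, x^3*y^6, x*y^7, y^8
Count=9


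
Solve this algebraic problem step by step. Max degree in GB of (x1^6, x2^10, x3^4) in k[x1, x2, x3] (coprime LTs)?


Pure powers, coprime LTs => already GB.
Degrees: 6, 10, 4
Max=10


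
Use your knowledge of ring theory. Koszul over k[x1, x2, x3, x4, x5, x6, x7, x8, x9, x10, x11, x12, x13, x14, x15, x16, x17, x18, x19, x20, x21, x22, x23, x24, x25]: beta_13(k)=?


C(n,i)=C(25,13)=5200300


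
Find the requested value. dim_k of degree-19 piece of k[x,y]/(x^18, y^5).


k[x,y], I = (x^18, y^5), d = 19
Need i < 18 and d-i < 5.
Range: 15 <= i <= 17.
H(19) = 3


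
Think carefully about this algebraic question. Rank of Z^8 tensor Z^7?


rank(M(x)N) = rank(M)*rank(N)
8*7 = 56


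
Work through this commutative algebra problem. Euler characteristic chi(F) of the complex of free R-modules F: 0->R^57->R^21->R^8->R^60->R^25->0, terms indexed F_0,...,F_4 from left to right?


chi = sum (-1)^i * rank:
(-1)^0*57=57
(-1)^1*21=-21
(-1)^2*8=8
(-1)^3*60=-60
(-1)^4*25=25
chi=9


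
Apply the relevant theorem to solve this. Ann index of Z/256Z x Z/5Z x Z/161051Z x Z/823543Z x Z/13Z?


Exponent = lcm of the cyclic orders; pairwise coprime => product.
2^8*5^1*11^5*7^7*13^1=256*5*161051*823543*13=2207003530251520


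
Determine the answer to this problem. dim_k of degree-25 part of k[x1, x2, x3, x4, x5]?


C(d+n-1,n-1)=C(29,4)=23751


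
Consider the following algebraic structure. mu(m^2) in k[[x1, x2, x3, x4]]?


C(n+d-1,d)=C(5,2)=10


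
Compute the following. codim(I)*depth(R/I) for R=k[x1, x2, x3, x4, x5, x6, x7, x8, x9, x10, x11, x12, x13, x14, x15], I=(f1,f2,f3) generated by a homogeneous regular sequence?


codim=3, depth=dim(R/I)=15-3=12
Product=3*12=36


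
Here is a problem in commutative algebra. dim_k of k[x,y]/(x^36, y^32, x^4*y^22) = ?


k[x,y]/I, I = (x^36, y^32, x^4*y^22)
Rect: 36x32=1152. Corner: (36-4)x(32-22)=320.
dim = 1152-320 = 832


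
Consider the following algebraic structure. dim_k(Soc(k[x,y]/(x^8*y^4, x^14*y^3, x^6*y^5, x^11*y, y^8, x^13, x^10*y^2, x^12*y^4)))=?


Socle = ann(m) = span of standard monomials u with x*u, y*u in I (staircase corners).
Redundant generators: x^14*y^3, x^12*y^4
Minimal generators: x^13, x^11*y, x^10*y^2, x^8*y^4, x^6*y^5, y^8
Corners: x^5y^7, x^7y^4, x^9y^3, x^10y, x^12
Socle dim=5


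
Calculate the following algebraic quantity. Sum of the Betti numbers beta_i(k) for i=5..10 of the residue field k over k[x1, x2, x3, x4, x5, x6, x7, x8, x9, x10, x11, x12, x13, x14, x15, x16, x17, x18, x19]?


Koszul resolution: beta_i(k)=C(n,i), n=19
C(19,5)=11628, C(19,6)=27132, C(19,7)=50388, C(19,8)=75582, C(19,9)=92378, C(19,10)=92378
Sum=349486


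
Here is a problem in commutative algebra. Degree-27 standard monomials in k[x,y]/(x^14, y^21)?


k[x,y], I = (x^14, y^21), d = 27
Need i < 14 and d-i < 21.
Range: 7 <= i <= 13.
H(27) = 7


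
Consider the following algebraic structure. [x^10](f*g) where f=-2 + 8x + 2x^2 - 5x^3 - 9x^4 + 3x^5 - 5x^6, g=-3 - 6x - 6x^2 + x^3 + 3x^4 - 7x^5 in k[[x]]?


[x^10] = sum a_i*b_j, i+j=10
  3*-7=-21
  -5*3=-15
Sum=-36


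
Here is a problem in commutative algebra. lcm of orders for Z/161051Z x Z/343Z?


Exponent = lcm of the cyclic orders; pairwise coprime => product.
11^5*7^3=161051*343=55240493


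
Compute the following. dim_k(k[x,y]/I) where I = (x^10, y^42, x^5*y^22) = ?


k[x,y]/I, I = (x^10, y^42, x^5*y^22)
Rect: 10x42=420. Corner: (10-5)x(42-22)=100.
dim = 420-100 = 320


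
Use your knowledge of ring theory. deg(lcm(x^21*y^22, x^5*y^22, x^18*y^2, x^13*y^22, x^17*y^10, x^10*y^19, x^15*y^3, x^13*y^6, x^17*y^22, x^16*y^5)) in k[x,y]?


lcm = componentwise max:
x: max(21,5,18,13,17,10,15,13,17,16)=21
y: max(22,22,2,22,10,19,3,6,22,5)=22
Total=21+22=43


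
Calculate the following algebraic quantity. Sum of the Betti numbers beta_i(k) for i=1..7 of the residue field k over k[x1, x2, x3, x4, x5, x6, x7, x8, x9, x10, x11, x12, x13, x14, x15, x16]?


Koszul resolution: beta_i(k)=C(n,i), n=16
C(16,1)=16, C(16,2)=120, C(16,3)=560, C(16,4)=1820, C(16,5)=4368, C(16,6)=8008, C(16,7)=11440
Sum=26332


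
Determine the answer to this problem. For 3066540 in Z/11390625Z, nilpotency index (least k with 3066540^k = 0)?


3066540^k mod 11390625:
k=1: 3066540
k=2: 415350
k=3: 10482750
k=4: 4606875
k=5: 759375
k=6: 0
First zero at k = 6


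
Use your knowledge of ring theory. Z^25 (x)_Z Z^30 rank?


rank(M(x)N) = rank(M)*rank(N)
25*30 = 750


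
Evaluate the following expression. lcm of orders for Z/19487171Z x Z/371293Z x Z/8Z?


Exponent = lcm of the cyclic orders; pairwise coprime => product.
11^7*13^5*2^3=19487171*371293*8=57883601456824


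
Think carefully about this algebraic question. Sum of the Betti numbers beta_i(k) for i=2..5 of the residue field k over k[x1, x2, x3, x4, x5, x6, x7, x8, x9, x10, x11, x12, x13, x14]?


Koszul resolution: beta_i(k)=C(n,i), n=14
C(14,2)=91, C(14,3)=364, C(14,4)=1001, C(14,5)=2002
Sum=3458


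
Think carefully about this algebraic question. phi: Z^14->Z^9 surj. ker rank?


rank(ker) = 14-9 = 5


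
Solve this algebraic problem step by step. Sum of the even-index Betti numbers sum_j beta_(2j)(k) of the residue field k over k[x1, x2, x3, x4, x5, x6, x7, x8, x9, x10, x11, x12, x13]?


Koszul resolution: beta_i(k)=C(n,i), n=13
sum_even C(13,i) = 2^(n-1) = 2^12 = 4096


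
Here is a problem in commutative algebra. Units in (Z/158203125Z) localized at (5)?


Local ring = Z/1953125Z.
phi(1953125) = 5^8*(5-1) = 1562500


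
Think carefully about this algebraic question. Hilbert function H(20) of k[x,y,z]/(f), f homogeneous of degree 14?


C(22,2)-C(8,2)=231-28=203


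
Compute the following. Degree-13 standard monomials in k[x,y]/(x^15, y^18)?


k[x,y], I = (x^15, y^18), d = 13
Need i < 15 and d-i < 18.
Range: 0 <= i <= 13.
H(13) = 14


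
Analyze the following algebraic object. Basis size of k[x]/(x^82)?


Basis: 1,x,...,x^81
dim=82


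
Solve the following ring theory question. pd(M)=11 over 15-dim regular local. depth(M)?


pd+depth=depth(R)=15
depth=15-11=4


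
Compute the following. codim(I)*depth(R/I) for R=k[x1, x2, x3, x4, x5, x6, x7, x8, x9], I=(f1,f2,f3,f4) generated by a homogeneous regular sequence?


codim=4, depth=dim(R/I)=9-4=5
Product=4*5=20


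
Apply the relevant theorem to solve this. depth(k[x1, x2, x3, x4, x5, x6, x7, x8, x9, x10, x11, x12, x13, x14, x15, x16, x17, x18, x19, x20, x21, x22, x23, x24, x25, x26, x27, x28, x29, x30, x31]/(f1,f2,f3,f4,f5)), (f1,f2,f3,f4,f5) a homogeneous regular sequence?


depth(R)=31
depth(R/I)=31-5=26


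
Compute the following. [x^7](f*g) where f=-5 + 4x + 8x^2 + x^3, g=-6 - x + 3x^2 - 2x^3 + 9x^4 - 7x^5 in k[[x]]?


[x^7] = sum a_i*b_j, i+j=7
  8*-7=-56
  1*9=9
Sum=-47


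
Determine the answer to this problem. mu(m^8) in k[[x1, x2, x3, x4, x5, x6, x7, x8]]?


C(n+d-1,d)=C(15,8)=6435


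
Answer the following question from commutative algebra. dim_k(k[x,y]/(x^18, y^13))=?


Basis: x^i*y^j, i<18, j<13
18*13=234


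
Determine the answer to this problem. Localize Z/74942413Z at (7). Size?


7-primary part: 74942413=7^8*13
Size=7^8=5764801


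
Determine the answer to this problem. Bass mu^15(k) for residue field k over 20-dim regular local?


C(n,i)=C(20,15)=15504


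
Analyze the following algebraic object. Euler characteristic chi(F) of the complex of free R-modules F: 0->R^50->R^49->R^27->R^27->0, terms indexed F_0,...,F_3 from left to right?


chi = sum (-1)^i * rank:
(-1)^0*50=50
(-1)^1*49=-49
(-1)^2*27=27
(-1)^3*27=-27
chi=1


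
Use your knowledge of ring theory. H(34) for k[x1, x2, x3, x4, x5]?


C(d+n-1,n-1)=C(38,4)=73815


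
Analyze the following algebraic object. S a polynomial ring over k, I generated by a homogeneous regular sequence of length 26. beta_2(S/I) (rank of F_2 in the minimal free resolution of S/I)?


Regular sequence => Koszul complex is the minimal free resolution.
Syz_1 minimally generated by Koszul relations f_i*e_j - f_j*e_i (i<j): mu(Syz_1) = beta_2 = C(m,2) = m(m-1)/2
m=26
26*25/2 = 325


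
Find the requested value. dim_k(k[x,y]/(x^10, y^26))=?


Basis: x^i*y^j, i<10, j<26
10*26=260


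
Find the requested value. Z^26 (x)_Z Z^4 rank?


rank(M(x)N) = rank(M)*rank(N)
26*4 = 104


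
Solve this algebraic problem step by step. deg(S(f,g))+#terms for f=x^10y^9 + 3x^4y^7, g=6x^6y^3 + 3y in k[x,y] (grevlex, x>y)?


LT(f)=x^10y^9, LT(g)=6x^6y^3
lcm(LM)=x^10y^9
S(f,g) (scaled by 6 to clear denominators) = 6*f - x^4y^6*g = 15x^4y^7
1 terms, deg 11.
11+1=12


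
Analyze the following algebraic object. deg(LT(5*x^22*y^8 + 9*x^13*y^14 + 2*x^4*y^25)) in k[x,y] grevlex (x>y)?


LT: 5*x^22*y^8
deg_x=22, deg_y=8
Total=22+8=30


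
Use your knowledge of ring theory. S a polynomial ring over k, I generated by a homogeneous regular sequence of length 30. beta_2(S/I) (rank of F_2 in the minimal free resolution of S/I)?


Regular sequence => Koszul complex is the minimal free resolution.
Syz_1 minimally generated by Koszul relations f_i*e_j - f_j*e_i (i<j): mu(Syz_1) = beta_2 = C(m,2) = m(m-1)/2
m=30
30*29/2 = 435


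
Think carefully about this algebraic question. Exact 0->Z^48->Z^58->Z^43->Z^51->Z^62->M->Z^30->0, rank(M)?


Alt sum=0:
(-1)^0*48 + (-1)^1*58 + (-1)^2*43 + (-1)^3*51 + (-1)^4*62 + (-1)^5*? + (-1)^6*30=0
rank(M)=74


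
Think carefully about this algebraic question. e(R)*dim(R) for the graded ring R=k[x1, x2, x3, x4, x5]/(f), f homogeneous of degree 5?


e(R)=deg(f)=5, dim(R)=5-1=4
e*dim=5*4=20


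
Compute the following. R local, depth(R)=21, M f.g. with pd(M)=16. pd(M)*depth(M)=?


pd+depth=21
depth=21-16=5
pd*depth=16*5=80


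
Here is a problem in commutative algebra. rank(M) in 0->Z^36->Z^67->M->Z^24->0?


Alt sum=0:
(-1)^0*36 + (-1)^1*67 + (-1)^2*? + (-1)^3*24=0
rank(M)=55


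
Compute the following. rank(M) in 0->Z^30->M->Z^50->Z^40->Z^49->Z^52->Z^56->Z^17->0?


Alt sum=0:
(-1)^0*30 + (-1)^1*? + (-1)^2*50 + (-1)^3*40 + (-1)^4*49 + (-1)^5*52 + (-1)^6*56 + (-1)^7*17=0
rank(M)=76


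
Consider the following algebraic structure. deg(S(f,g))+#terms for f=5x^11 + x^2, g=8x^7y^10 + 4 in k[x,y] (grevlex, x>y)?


LT(f)=5x^11, LT(g)=8x^7y^10
lcm(LM)=x^11y^10
S(f,g) (scaled by 40 to clear denominators) = 8y^10*f - 5x^4*g = 8x^2y^10 - 20x^4
2 terms, deg 12.
12+2=14


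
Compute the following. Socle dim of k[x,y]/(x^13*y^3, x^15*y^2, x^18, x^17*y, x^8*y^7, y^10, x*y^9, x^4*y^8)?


Socle = ann(m) = span of standard monomials u with x*u, y*u in I (staircase corners).
Minimal generators: x^18, x^17*y, x^15*y^2, x^13*y^3, x^8*y^7, x^4*y^8, x*y^9, y^10
Corners: y^9, x^3y^8, x^7y^7, x^12y^6, x^14y^2, x^16y, x^17
Socle dim=7


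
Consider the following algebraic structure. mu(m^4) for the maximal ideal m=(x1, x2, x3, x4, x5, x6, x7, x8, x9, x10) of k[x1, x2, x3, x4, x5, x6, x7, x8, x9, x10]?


Graded Nakayama: mu(m^d) = dim_k (m^d/m^(d+1)) = #degree-4 monomials in 10 vars
C(n+d-1,d)=C(13,4)=715


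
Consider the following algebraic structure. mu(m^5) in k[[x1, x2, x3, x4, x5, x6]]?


C(n+d-1,d)=C(10,5)=252


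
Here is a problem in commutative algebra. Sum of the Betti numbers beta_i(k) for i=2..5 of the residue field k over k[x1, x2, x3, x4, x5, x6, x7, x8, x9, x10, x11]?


Koszul resolution: beta_i(k)=C(n,i), n=11
C(11,2)=55, C(11,3)=165, C(11,4)=330, C(11,5)=462
Sum=1012


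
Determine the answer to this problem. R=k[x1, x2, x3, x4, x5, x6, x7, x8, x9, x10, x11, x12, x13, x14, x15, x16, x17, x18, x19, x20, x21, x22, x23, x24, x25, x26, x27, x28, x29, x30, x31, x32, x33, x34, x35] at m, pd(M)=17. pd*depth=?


pd+depth=35
depth=35-17=18
pd*depth=17*18=306


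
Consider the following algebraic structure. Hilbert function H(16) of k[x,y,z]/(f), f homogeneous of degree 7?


C(18,2)-C(11,2)=153-55=98


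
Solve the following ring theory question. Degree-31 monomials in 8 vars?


C(d+n-1,n-1)=C(38,7)=12620256


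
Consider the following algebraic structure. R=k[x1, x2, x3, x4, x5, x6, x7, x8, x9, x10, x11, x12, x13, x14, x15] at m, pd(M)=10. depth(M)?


pd+depth=depth(R)=15
depth=15-10=5


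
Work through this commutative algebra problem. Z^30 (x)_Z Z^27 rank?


rank(M(x)N) = rank(M)*rank(N)
30*27 = 810


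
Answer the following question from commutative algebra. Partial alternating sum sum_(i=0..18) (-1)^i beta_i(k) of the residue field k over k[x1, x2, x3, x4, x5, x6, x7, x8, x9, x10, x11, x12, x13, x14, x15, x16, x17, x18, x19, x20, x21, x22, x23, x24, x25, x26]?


Koszul resolution: beta_i(k)=C(n,i), n=26
sum_(i=0..p) (-1)^i C(n,i) = (-1)^p C(n-1,p)
(-1)^18*C(25,18) = (-1)^18*480700 = 480700


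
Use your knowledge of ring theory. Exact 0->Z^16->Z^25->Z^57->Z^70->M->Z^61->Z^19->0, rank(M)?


Alt sum=0:
(-1)^0*16 + (-1)^1*25 + (-1)^2*57 + (-1)^3*70 + (-1)^4*? + (-1)^5*61 + (-1)^6*19=0
rank(M)=64


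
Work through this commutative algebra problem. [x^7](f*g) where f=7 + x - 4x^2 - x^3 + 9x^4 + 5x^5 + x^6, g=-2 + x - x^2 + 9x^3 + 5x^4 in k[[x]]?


[x^7] = sum a_i*b_j, i+j=7
  -1*5=-5
  9*9=81
  5*-1=-5
  1*1=1
Sum=72


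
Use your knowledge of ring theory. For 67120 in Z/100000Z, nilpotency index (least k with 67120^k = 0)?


67120^k mod 100000:
k=1: 67120
k=2: 94400
k=3: 28000
k=4: 60000
k=5: 0
First zero at k = 5


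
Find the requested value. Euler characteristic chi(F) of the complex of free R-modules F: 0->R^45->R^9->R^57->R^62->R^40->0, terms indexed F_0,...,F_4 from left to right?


chi = sum (-1)^i * rank:
(-1)^0*45=45
(-1)^1*9=-9
(-1)^2*57=57
(-1)^3*62=-62
(-1)^4*40=40
chi=71


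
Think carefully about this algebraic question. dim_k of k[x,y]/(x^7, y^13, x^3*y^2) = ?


k[x,y]/I, I = (x^7, y^13, x^3*y^2)
Rect: 7x13=91. Corner: (7-3)x(13-2)=44.
dim = 91-44 = 47


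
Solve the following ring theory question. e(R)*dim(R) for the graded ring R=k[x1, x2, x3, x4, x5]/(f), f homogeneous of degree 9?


e(R)=deg(f)=9, dim(R)=5-1=4
e*dim=9*4=36


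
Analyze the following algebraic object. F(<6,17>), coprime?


gcd(6,17)=1 => F=ab-a-b=6*17-6-17=102-23=79


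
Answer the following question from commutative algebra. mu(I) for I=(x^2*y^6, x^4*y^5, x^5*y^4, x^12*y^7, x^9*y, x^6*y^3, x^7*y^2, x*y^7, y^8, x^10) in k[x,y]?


Remove redundant (divisible by others).
x^12*y^7 redundant.
Min: x^10, x^9*y, x^7*y^2, x^6*y^3, x^5*y^4, x^4*y^5, x^2*y^6, x*y^7, y^8
Count=9


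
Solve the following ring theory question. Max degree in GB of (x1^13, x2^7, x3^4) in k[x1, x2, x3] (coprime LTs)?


Pure powers, coprime LTs => already GB.
Degrees: 13, 7, 4
Max=13


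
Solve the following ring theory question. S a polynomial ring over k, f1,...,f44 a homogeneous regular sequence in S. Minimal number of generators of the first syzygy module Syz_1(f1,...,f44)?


Regular sequence => Koszul complex is the minimal free resolution.
Syz_1 minimally generated by Koszul relations f_i*e_j - f_j*e_i (i<j): mu(Syz_1) = beta_2 = C(m,2) = m(m-1)/2
m=44
44*43/2 = 946


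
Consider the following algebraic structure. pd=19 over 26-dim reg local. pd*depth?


pd+depth=26
depth=26-19=7
pd*depth=19*7=133


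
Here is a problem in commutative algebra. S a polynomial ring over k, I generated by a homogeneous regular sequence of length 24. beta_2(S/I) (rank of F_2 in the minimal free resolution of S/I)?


Regular sequence => Koszul complex is the minimal free resolution.
Syz_1 minimally generated by Koszul relations f_i*e_j - f_j*e_i (i<j): mu(Syz_1) = beta_2 = C(m,2) = m(m-1)/2
m=24
24*23/2 = 276


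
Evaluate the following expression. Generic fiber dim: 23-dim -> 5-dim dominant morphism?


dim(fiber)=dim(X)-dim(Y)=23-5=18


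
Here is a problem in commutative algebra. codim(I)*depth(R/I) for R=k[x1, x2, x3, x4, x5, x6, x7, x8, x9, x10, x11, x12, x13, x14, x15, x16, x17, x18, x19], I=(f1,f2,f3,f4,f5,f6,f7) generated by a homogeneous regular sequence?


codim=7, depth=dim(R/I)=19-7=12
Product=7*12=84


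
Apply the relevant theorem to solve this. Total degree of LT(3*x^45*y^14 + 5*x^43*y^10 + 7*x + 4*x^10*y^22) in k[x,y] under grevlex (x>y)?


LT: 3*x^45*y^14
deg_x=45, deg_y=14
Total=45+14=59


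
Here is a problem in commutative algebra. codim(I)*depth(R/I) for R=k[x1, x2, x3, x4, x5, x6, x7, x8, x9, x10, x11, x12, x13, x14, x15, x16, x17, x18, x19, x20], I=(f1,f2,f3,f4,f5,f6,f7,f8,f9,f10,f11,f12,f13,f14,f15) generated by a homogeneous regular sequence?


codim=15, depth=dim(R/I)=20-15=5
Product=15*5=75


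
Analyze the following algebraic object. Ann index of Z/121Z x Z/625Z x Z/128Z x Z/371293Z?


Exponent = lcm of the cyclic orders; pairwise coprime => product.
11^2*5^4*2^7*13^5=121*625*128*371293=3594116240000


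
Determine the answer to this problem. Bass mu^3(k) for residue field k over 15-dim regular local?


C(n,i)=C(15,3)=455


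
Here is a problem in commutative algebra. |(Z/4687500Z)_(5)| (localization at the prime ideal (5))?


5-primary part: 4687500=5^8*12
Size=5^8=390625


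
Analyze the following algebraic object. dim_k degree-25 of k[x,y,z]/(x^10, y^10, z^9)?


Need i<10, j<10, k<9 with i+j+k=25.
For each i, j ranges over max(0,25-i-8)..min(9,25-i):
  i=0: j in [17,9] -> 0
  i=1: j in [16,9] -> 0
  i=2: j in [15,9] -> 0
  i=3: j in [14,9] -> 0
  i=4: j in [13,9] -> 0
  i=5: j in [12,9] -> 0
  i=6: j in [11,9] -> 0
  i=7: j in [10,9] -> 0
  i=8: j in [9,9] -> 1
  i=9: j in [8,9] -> 2
H(25) = 0+0+0+0+0+0+0+0+1+2 = 3


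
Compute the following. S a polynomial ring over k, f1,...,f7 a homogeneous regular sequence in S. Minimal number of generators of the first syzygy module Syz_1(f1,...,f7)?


Regular sequence => Koszul complex is the minimal free resolution.
Syz_1 minimally generated by Koszul relations f_i*e_j - f_j*e_i (i<j): mu(Syz_1) = beta_2 = C(m,2) = m(m-1)/2
m=7
7*6/2 = 21


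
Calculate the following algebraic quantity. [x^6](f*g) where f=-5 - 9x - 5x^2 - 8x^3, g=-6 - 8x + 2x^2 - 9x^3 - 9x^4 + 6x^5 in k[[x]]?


[x^6] = sum a_i*b_j, i+j=6
  -9*6=-54
  -5*-9=45
  -8*-9=72
Sum=63


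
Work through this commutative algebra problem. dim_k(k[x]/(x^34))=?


Basis: 1,x,...,x^33
dim=34


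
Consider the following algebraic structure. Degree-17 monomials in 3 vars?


C(d+n-1,n-1)=C(19,2)=171


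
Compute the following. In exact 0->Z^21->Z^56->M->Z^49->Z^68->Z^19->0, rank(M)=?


Alt sum=0:
(-1)^0*21 + (-1)^1*56 + (-1)^2*? + (-1)^3*49 + (-1)^4*68 + (-1)^5*19=0
rank(M)=35


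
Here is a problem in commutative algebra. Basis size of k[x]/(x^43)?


Basis: 1,x,...,x^42
dim=43


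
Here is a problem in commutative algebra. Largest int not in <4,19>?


gcd(4,19)=1 => F=ab-a-b=4*19-4-19=76-23=53


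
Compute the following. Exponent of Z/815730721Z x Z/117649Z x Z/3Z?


Exponent = lcm of the cyclic orders; pairwise coprime => product.
13^8*7^6*3^1=815730721*117649*3=287909710784787


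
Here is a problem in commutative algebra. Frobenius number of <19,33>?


gcd(19,33)=1 => F=ab-a-b=19*33-19-33=627-52=575


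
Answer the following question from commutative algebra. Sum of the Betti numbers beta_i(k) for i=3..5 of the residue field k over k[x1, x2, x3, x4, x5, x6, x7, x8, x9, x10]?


Koszul resolution: beta_i(k)=C(n,i), n=10
C(10,3)=120, C(10,4)=210, C(10,5)=252
Sum=582


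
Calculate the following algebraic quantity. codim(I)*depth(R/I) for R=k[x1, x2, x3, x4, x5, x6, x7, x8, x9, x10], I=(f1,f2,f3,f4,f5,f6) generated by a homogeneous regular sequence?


codim=6, depth=dim(R/I)=10-6=4
Product=6*4=24


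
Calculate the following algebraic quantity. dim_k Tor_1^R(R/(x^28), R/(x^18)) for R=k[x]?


Tor_1(R/I,R/J)=(I cap J)/IJ=(x^28)/(x^46)
dim=46-28=min(28,18)=18


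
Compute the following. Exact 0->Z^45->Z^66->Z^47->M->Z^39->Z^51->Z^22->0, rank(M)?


Alt sum=0:
(-1)^0*45 + (-1)^1*66 + (-1)^2*47 + (-1)^3*? + (-1)^4*39 + (-1)^5*51 + (-1)^6*22=0
rank(M)=36
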